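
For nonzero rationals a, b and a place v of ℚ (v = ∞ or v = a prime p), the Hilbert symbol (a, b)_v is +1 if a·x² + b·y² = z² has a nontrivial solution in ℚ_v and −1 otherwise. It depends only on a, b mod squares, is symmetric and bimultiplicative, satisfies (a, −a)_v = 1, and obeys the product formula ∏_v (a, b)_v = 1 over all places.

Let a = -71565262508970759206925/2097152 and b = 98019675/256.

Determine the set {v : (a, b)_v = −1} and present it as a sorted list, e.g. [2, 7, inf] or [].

(a, b) ≡ (-28492906, 435643) mod (ℚ^×)²; places V = {2, 3, 5, 13, 23, 29, 31, 47, 53, ∞}.
(a,b)_2: α=-21, β=-8; u≡3, v≡3 (mod 8); ε(u)ε(v)=1·1, αω(v)=-21·1, βω(u)=-8·1; sum ≡ 0  ⇒  +1.
(a,b)_47: α=4, u≡10; β=1, v≡40 (mod 47); (10|47)=-1, (40|47)=-1; sign (−1)^0·-1^1·-1^4 = -1.
(a,b)_53: α=1, u≡32; β=0, v≡1 (mod 53); (32|53)=-1, (1|53)=+1; sign (−1)^0·-1^0·+1^1 = +1.
(a,b)_∞: sgn(-28492906)=−, sgn(435643)=+, so +1.
(a,b)_3: α=4, u≡2; β=2, v≡1 (mod 3); (2|3)=-1, (1|3)=+1; sign (−1)^0·-1^2·+1^4 = +1.
(a,b)_13: α=1, u≡9; β=1, v≡3 (mod 13); (9|13)=+1, (3|13)=+1; sign (−1)^0·+1^1·+1^1 = +1.
(a,b)_23: α=3, u≡3; β=1, v≡3 (mod 23); (3|23)=+1, (3|23)=+1; sign (−1)^1·+1^1·+1^3 = -1.
(a,b)_5: α=2, u≡4; β=2, v≡2 (mod 5); (4|5)=+1, (2|5)=-1; sign (−1)^0·+1^2·-1^2 = +1.
(a,b)_29: α=1, u≡5; β=0, v≡7 (mod 29); (5|29)=+1, (7|29)=+1; sign (−1)^0·+1^0·+1^1 = +1.
(a,b)_31: α=3, u≡23; β=1, v≡10 (mod 31); (23|31)=-1, (10|31)=+1; sign (−1)^1·-1^1·+1^3 = +1.
(-28492906, 435643 / ℚ) ramifies at {23, 47}: a division algebra.

[23, 47]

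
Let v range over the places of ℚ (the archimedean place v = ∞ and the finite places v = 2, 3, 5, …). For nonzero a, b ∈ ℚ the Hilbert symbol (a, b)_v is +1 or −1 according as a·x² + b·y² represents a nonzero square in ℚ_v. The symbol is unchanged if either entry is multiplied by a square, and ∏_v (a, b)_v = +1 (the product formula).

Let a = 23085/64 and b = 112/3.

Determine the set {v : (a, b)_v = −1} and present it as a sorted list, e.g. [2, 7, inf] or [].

(a, b) ≡ (285, 21) mod (ℚ^×)²; places V = {2, 3, 5, 7, 19, ∞}.
(a,b)_7: α=0, u≡6; β=1, v≡3 (mod 7); (6|7)=-1, (3|7)=-1; sign (−1)^0·-1^1·-1^0 = -1.
(a,b)_5: α=1, u≡3; β=0, v≡4 (mod 5); (3|5)=-1, (4|5)=+1; sign (−1)^0·-1^0·+1^1 = +1.
(a,b)_2: α=-6, β=4; u≡5, v≡5 (mod 8); ε(u)ε(v)=0·0, αω(v)=-6·1, βω(u)=4·1; sum ≡ 0  ⇒  +1.
(a,b)_19: α=1, u≡8; β=0, v≡12 (mod 19); (8|19)=-1, (12|19)=-1; sign (−1)^0·-1^0·-1^1 = -1.
(a,b)_∞: sgn(285)=+, sgn(21)=+, so +1.
(a,b)_3: α=5, u≡2; β=-1, v≡1 (mod 3); (2|3)=-1, (1|3)=+1; sign (−1)^1·-1^-1·+1^5 = +1.
(285, 21 / ℚ) ramifies at {7, 19}: a division algebra.

[7, 19]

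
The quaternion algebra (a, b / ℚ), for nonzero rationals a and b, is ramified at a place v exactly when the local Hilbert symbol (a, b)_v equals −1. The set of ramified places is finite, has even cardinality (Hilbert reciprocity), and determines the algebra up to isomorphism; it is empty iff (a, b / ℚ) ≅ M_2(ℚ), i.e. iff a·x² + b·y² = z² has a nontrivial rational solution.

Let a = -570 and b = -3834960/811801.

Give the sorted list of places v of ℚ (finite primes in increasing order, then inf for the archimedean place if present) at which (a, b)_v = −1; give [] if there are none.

(a, b) ≡ (-570, -285) mod (ℚ^×)²; places V = {2, 3, 5, 17, 19, 29, 53, ∞}.
(a,b)_53: α=0, u≡13; β=-2, v≡5 (mod 53); (13|53)=+1, (5|53)=-1; sign (−1)^0·+1^-2·-1^0 = +1.
(a,b)_2: α=1, β=4; u≡3, v≡3 (mod 8); ε(u)ε(v)=1·1, αω(v)=1·1, βω(u)=4·1; sum ≡ 0  ⇒  +1.
(a,b)_29: α=0, u≡10; β=2, v≡20 (mod 29); (10|29)=-1, (20|29)=+1; sign (−1)^0·-1^2·+1^0 = +1.
(a,b)_17: α=0, u≡8; β=-2, v≡9 (mod 17); (8|17)=+1, (9|17)=+1; sign (−1)^0·+1^-2·+1^0 = +1.
(a,b)_5: α=1, u≡1; β=1, v≡3 (mod 5); (1|5)=+1, (3|5)=-1; sign (−1)^0·+1^1·-1^1 = -1.
(a,b)_3: α=1, u≡2; β=1, v≡1 (mod 3); (2|3)=-1, (1|3)=+1; sign (−1)^1·-1^1·+1^1 = +1.
(a,b)_19: α=1, u≡8; β=1, v≡5 (mod 19); (8|19)=-1, (5|19)=+1; sign (−1)^1·-1^1·+1^1 = +1.
(a,b)_∞: sgn(-570)=−, sgn(-285)=−, so -1.
Ram(-570, -285) = {5, ∞}; no ℚ_5-point on the conic.

[5, inf]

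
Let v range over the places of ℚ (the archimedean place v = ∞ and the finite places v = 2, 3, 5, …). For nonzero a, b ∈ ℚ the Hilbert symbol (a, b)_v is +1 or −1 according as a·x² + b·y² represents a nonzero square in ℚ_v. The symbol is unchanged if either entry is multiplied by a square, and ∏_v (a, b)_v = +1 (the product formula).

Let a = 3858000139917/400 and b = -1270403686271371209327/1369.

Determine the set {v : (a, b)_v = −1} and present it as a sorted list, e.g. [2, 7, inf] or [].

[3, 11]

(a, b) ≡ (77, -3927) mod (ℚ^×)²; places V = {2, 3, 5, 7, 11, 17, 19, 37, ∞}.
(a,b)_5: α=-2, u≡2; β=0, v≡2 (mod 5); (2|5)=-1, (2|5)=-1; sign (−1)^0·-1^0·-1^-2 = +1.
(a,b)_11: α=3, u≡10; β=7, v≡10 (mod 11); (10|11)=-1, (10|11)=-1; sign (−1)^1·-1^7·-1^3 = -1.
(a,b)_37: α=0, u≡1; β=-2, v≡15 (mod 37); (1|37)=+1, (15|37)=-1; sign (−1)^0·+1^-2·-1^0 = +1.
(a,b)_2: α=-4, β=0; u≡5, v≡1 (mod 8); ε(u)ε(v)=0·0, αω(v)=-4·0, βω(u)=0·1; sum ≡ 0  ⇒  +1.
(a,b)_∞: sgn(77)=+, sgn(-3927)=−, so +1.
(a,b)_17: α=2, u≡13; β=3, v≡3 (mod 17); (13|17)=+1, (3|17)=-1; sign (−1)^0·+1^3·-1^2 = +1.
(a,b)_7: α=3, u≡4; β=5, v≡5 (mod 7); (4|7)=+1, (5|7)=-1; sign (−1)^1·+1^5·-1^3 = +1.
(a,b)_19: α=2, u≡1; β=2, v≡17 (mod 19); (1|19)=+1, (17|19)=+1; sign (−1)^0·+1^2·+1^2 = +1.
(a,b)_3: α=4, u≡2; β=7, v≡2 (mod 3); (2|3)=-1, (2|3)=-1; sign (−1)^0·-1^7·-1^4 = -1.
|Ram(77, -3927)| = 2, even; anisotropic at {3, 11}.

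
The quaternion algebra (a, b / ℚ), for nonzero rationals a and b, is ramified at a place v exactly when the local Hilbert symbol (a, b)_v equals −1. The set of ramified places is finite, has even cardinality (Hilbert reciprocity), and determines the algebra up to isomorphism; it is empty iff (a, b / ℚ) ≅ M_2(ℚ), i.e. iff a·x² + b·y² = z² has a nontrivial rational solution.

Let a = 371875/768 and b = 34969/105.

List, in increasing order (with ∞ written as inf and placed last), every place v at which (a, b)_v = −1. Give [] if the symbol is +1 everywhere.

[5, 17]

Mod squares: a ≡ 1785, b ≡ 105. Check v ∈ {∞, 2, 3, 5, 7, 11, 17}.
v=2: v_2(a)=-8, v_2(b)=0; units ≡ 1, 1 (mod 8); ε·ε+αω+βω = 0·0+-8·0+0·0 ≡ 0  ⇒  (a,b)_2 = +1.
v=17: a=17^1·(≡10), b=17^2·(≡12) mod 17; (10|17)=-1, (12|17)=-1; (−1)^{1·2·8}·(-1)^2·(-1)^1 = -1.
v=11: a=11^0·(≡1), b=11^2·(≡6) mod 11; (1|11)=+1, (6|11)=-1; (−1)^{0·2·5}·(+1)^2·(-1)^0 = +1.
v=7: a=7^1·(≡6), b=7^-1·(≡4) mod 7; (6|7)=-1, (4|7)=+1; (−1)^{1·-1·3}·(-1)^-1·(+1)^1 = +1.
v=3: a=3^-1·(≡1), b=3^-1·(≡2) mod 3; (1|3)=+1, (2|3)=-1; (−1)^{-1·-1·1}·(+1)^-1·(-1)^-1 = +1.
v=5: a=5^5·(≡3), b=5^-1·(≡4) mod 5; (3|5)=-1, (4|5)=+1; (−1)^{5·-1·2}·(-1)^-1·(+1)^5 = -1.
v=∞: 1785 > 0 and 105 > 0  ⇒  (a,b)_∞ = +1.
(1785, 105 / ℚ) ramifies at {5, 17}: a division algebra.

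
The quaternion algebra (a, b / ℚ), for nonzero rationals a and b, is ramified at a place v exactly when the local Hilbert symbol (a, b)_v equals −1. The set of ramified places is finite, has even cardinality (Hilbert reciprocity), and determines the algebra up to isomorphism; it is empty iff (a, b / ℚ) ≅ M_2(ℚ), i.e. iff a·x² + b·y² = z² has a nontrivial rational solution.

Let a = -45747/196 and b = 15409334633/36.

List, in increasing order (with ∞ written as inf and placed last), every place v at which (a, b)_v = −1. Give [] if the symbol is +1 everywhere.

(a, b) ≡ (-5083, 17) mod (ℚ^×)²; places V = {2, 3, 7, 11, 13, 17, 23, ∞}.
(a,b)_2: α=-2, β=-2; u≡5, v≡1 (mod 8); ε(u)ε(v)=0·0, αω(v)=-2·0, βω(u)=-2·1; sum ≡ 0  ⇒  +1.
(a,b)_23: α=1, u≡1; β=2, v≡7 (mod 23); (1|23)=+1, (7|23)=-1; sign (−1)^0·+1^2·-1^1 = -1.
(a,b)_17: α=1, u≡7; β=3, v≡13 (mod 17); (7|17)=-1, (13|17)=+1; sign (−1)^0·-1^3·+1^1 = -1.
(a,b)_7: α=-2, u≡3; β=2, v≡6 (mod 7); (3|7)=-1, (6|7)=-1; sign (−1)^0·-1^2·-1^-2 = +1.
(a,b)_11: α=0, u≡10; β=2, v≡8 (mod 11); (10|11)=-1, (8|11)=-1; sign (−1)^0·-1^2·-1^0 = +1.
(a,b)_13: α=1, u≡4; β=0, v≡3 (mod 13); (4|13)=+1, (3|13)=+1; sign (−1)^0·+1^0·+1^1 = +1.
(a,b)_3: α=2, u≡2; β=-2, v≡2 (mod 3); (2|3)=-1, (2|3)=-1; sign (−1)^0·-1^-2·-1^2 = +1.
(a,b)_∞: sgn(-5083)=−, sgn(17)=+, so +1.
Ram(-5083, 17) = {17, 23}; no ℚ_17-point on the conic.

[17, 23]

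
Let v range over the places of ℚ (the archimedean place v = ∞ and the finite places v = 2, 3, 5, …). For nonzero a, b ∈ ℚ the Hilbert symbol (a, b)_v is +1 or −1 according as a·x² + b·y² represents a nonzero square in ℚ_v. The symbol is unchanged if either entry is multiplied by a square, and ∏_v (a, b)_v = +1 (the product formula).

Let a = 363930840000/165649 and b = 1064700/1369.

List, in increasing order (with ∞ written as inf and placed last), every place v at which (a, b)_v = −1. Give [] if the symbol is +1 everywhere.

[2, 13]

(a, b) ≡ (39, 7) mod (ℚ^×)²; places V = {2, 3, 5, 7, 11, 13, 23, 37, ∞}.
(a,b)_23: α=2, u≡18; β=0, v≡14 (mod 23); (18|23)=+1, (14|23)=-1; sign (−1)^0·+1^0·-1^2 = +1.
(a,b)_13: α=1, u≡9; β=2, v≡2 (mod 13); (9|13)=+1, (2|13)=-1; sign (−1)^0·+1^2·-1^1 = -1.
(a,b)_3: α=3, u≡1; β=2, v≡1 (mod 3); (1|3)=+1, (1|3)=+1; sign (−1)^0·+1^2·+1^3 = +1.
(a,b)_7: α=2, u≡1; β=1, v≡1 (mod 7); (1|7)=+1, (1|7)=+1; sign (−1)^0·+1^1·+1^2 = +1.
(a,b)_2: α=6, β=2; u≡7, v≡7 (mod 8); ε(u)ε(v)=1·1, αω(v)=6·0, βω(u)=2·0; sum ≡ 1  ⇒  -1.
(a,b)_∞: sgn(39)=+, sgn(7)=+, so +1.
(a,b)_5: α=4, u≡1; β=2, v≡2 (mod 5); (1|5)=+1, (2|5)=-1; sign (−1)^0·+1^2·-1^4 = +1.
(a,b)_37: α=-2, u≡32; β=-2, v≡25 (mod 37); (32|37)=-1, (25|37)=+1; sign (−1)^0·-1^-2·+1^-2 = +1.
(a,b)_11: α=-2, u≡7; β=0, v≡2 (mod 11); (7|11)=-1, (2|11)=-1; sign (−1)^0·-1^0·-1^-2 = +1.
|Ram(39, 7)| = 2, even; anisotropic at {2, 13}.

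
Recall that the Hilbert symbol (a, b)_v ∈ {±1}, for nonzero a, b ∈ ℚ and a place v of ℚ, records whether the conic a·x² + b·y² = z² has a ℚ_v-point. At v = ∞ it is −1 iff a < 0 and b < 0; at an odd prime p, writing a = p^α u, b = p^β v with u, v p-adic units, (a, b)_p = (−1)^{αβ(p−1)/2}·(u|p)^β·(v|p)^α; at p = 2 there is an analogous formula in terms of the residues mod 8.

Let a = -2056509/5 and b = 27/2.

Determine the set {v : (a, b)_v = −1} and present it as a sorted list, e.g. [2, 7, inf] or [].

[2, 7, 13, 31]

(a, b) ≡ (-14105, 6) mod (ℚ^×)²; places V = {2, 3, 5, 7, 13, 31, ∞}.
(a,b)_13: α=1, u≡6; β=0, v≡7 (mod 13); (6|13)=-1, (7|13)=-1; sign (−1)^0·-1^0·-1^1 = -1.
(a,b)_31: α=1, u≡25; β=0, v≡29 (mod 31); (25|31)=+1, (29|31)=-1; sign (−1)^0·+1^0·-1^1 = -1.
(a,b)_2: α=0, β=-1; u≡7, v≡3 (mod 8); ε(u)ε(v)=1·1, αω(v)=0·1, βω(u)=-1·0; sum ≡ 1  ⇒  -1.
(a,b)_∞: sgn(-14105)=−, sgn(6)=+, so +1.
(a,b)_7: α=1, u≡2; β=0, v≡3 (mod 7); (2|7)=+1, (3|7)=-1; sign (−1)^0·+1^0·-1^1 = -1.
(a,b)_3: α=6, u≡1; β=3, v≡2 (mod 3); (1|3)=+1, (2|3)=-1; sign (−1)^0·+1^3·-1^6 = +1.
(a,b)_5: α=-1, u≡1; β=0, v≡1 (mod 5); (1|5)=+1, (1|5)=+1; sign (−1)^0·+1^0·+1^-1 = +1.
|Ram(-14105, 6)| = 4, even; anisotropic at {2, 7, 13, 31}.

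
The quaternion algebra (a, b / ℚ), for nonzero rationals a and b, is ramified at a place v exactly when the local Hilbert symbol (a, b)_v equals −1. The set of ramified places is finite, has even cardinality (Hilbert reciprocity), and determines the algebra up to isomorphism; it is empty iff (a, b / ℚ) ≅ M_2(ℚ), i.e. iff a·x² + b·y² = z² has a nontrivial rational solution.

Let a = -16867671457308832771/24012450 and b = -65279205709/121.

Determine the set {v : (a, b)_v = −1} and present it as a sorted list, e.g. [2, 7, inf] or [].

[2, 17, 37, inf]

(a, b) ≡ (-59942, -25789) mod (ℚ^×)²; places V = {2, 3, 5, 7, 11, 13, 17, 31, 37, 41, 43, ∞}.
(a,b)_17: α=1, u≡11; β=1, v≡4 (mod 17); (11|17)=-1, (4|17)=+1; sign (−1)^0·-1^1·+1^1 = -1.
(a,b)_3: α=-4, u≡1; β=0, v≡2 (mod 3); (1|3)=+1, (2|3)=-1; sign (−1)^0·+1^0·-1^-4 = +1.
(a,b)_41: α=1, u≡11; β=1, v≡38 (mod 41); (11|41)=-1, (38|41)=-1; sign (−1)^0·-1^1·-1^1 = +1.
(a,b)_∞: sgn(-59942)=−, sgn(-25789)=−, so -1.
(a,b)_7: α=-2, u≡5; β=0, v≡5 (mod 7); (5|7)=-1, (5|7)=-1; sign (−1)^0·-1^0·-1^-2 = +1.
(a,b)_11: α=-2, u≡6; β=-2, v≡8 (mod 11); (6|11)=-1, (8|11)=-1; sign (−1)^0·-1^-2·-1^-2 = +1.
(a,b)_13: α=2, u≡4; β=0, v≡9 (mod 13); (4|13)=+1, (9|13)=+1; sign (−1)^0·+1^0·+1^2 = +1.
(a,b)_43: α=3, u≡36; β=2, v≡15 (mod 43); (36|43)=+1, (15|43)=+1; sign (−1)^0·+1^2·+1^3 = +1.
(a,b)_5: α=-2, u≡3; β=0, v≡1 (mod 5); (3|5)=-1, (1|5)=+1; sign (−1)^0·-1^0·+1^-2 = +1.
(a,b)_37: α=4, u≡18; β=3, v≡29 (mod 37); (18|37)=-1, (29|37)=-1; sign (−1)^0·-1^3·-1^4 = -1.
(a,b)_31: α=2, u≡30; β=0, v≡24 (mod 31); (30|31)=-1, (24|31)=-1; sign (−1)^0·-1^0·-1^2 = +1.
(a,b)_2: α=-1, β=0; u≡5, v≡3 (mod 8); ε(u)ε(v)=0·1, αω(v)=-1·1, βω(u)=0·1; sum ≡ 1  ⇒  -1.
Ram(-59942, -25789) = {2, 17, 37, ∞}; no ℚ_2-point on the conic.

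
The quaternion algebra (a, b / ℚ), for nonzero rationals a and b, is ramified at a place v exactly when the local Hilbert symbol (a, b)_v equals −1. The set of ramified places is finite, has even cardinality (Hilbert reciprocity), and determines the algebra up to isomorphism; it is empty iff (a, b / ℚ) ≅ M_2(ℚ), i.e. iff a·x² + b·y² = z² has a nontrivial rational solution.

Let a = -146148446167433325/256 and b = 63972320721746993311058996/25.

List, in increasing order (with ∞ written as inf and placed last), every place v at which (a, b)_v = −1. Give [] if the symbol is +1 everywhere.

[7, 17, 31, 37]

Mod squares: a ≡ -933317, b ≡ 26381. Check v ∈ {∞, 2, 3, 5, 7, 11, 17, 23, 31, 37}.
v=11: a=11^1·(≡6), b=11^2·(≡4) mod 11; (6|11)=-1, (4|11)=+1; (−1)^{1·2·5}·(-1)^2·(+1)^1 = +1.
v=7: a=7^1·(≡5), b=7^2·(≡3) mod 7; (5|7)=-1, (3|7)=-1; (−1)^{1·2·3}·(-1)^2·(-1)^1 = -1.
v=23: a=23^3·(≡13), b=23^5·(≡22) mod 23; (13|23)=+1, (22|23)=-1; (−1)^{3·5·11}·(+1)^5·(-1)^3 = +1.
v=31: a=31^3·(≡2), b=31^5·(≡19) mod 31; (2|31)=+1, (19|31)=+1; (−1)^{3·5·15}·(+1)^5·(+1)^3 = -1.
v=2: v_2(a)=-8, v_2(b)=2; units ≡ 3, 5 (mod 8); ε·ε+αω+βω = 1·0+-8·1+2·1 ≡ 0  ⇒  (a,b)_2 = +1.
v=∞: -933317 < 0 and 26381 > 0  ⇒  (a,b)_∞ = +1.
v=37: a=37^2·(≡14), b=37^3·(≡28) mod 37; (14|37)=-1, (28|37)=+1; (−1)^{2·3·18}·(-1)^3·(+1)^2 = -1.
v=5: a=5^2·(≡2), b=5^-2·(≡1) mod 5; (2|5)=-1, (1|5)=+1; (−1)^{2·-2·2}·(-1)^-2·(+1)^2 = +1.
v=3: a=3^2·(≡1), b=3^0·(≡2) mod 3; (1|3)=+1, (2|3)=-1; (−1)^{2·0·1}·(+1)^0·(-1)^2 = +1.
v=17: a=17^1·(≡1), b=17^2·(≡3) mod 17; (1|17)=+1, (3|17)=-1; (−1)^{1·2·8}·(+1)^2·(-1)^1 = -1.
(-933317, 26381 / ℚ) ramifies at {7, 17, 31, 37}: a division algebra.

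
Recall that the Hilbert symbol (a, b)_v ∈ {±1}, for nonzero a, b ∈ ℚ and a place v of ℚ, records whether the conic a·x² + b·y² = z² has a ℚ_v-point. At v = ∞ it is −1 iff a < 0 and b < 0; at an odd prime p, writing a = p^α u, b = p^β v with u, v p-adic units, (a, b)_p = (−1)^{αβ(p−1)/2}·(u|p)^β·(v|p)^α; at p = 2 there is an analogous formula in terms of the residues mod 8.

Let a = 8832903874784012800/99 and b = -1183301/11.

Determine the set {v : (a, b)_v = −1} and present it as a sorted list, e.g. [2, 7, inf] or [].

[11, 19]

Mod squares: a ≡ 531278, b ≡ -265639. Check v ∈ {∞, 2, 3, 5, 7, 11, 19, 31, 41}.
v=∞: 531278 > 0 and -265639 < 0  ⇒  (a,b)_∞ = +1.
v=11: a=11^-1·(≡2), b=11^-1·(≡2) mod 11; (2|11)=-1, (2|11)=-1; (−1)^{-1·-1·5}·(-1)^-1·(-1)^-1 = -1.
v=5: a=5^2·(≡3), b=5^0·(≡4) mod 5; (3|5)=-1, (4|5)=+1; (−1)^{2·0·2}·(-1)^0·(+1)^2 = +1.
v=3: a=3^-2·(≡2), b=3^0·(≡2) mod 3; (2|3)=-1, (2|3)=-1; (−1)^{-2·0·1}·(-1)^0·(-1)^-2 = +1.
v=2: v_2(a)=9, v_2(b)=0; units ≡ 7, 1 (mod 8); ε·ε+αω+βω = 1·0+9·0+0·0 ≡ 0  ⇒  (a,b)_2 = +1.
v=19: a=19^3·(≡18), b=19^1·(≡2) mod 19; (18|19)=-1, (2|19)=-1; (−1)^{3·1·9}·(-1)^1·(-1)^3 = -1.
v=41: a=41^3·(≡20), b=41^1·(≡4) mod 41; (20|41)=+1, (4|41)=+1; (−1)^{3·1·20}·(+1)^1·(+1)^3 = +1.
v=31: a=31^3·(≡13), b=31^1·(≡16) mod 31; (13|31)=-1, (16|31)=+1; (−1)^{3·1·15}·(-1)^1·(+1)^3 = +1.
v=7: a=7^2·(≡3), b=7^2·(≡2) mod 7; (3|7)=-1, (2|7)=+1; (−1)^{2·2·3}·(-1)^2·(+1)^2 = +1.
Ram(531278, -265639) = {11, 19}; no ℚ_11-point on the conic.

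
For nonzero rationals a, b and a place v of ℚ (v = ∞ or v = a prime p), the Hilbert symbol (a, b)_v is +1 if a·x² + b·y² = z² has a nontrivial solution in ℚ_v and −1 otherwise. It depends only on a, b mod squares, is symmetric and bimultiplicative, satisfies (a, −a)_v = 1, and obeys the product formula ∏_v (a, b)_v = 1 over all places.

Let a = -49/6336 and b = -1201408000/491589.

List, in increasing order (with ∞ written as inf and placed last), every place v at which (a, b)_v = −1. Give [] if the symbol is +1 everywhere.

(a, b) ≡ (-11, -2730) mod (ℚ^×)²; places V = {2, 3, 5, 7, 11, 13, 17, 19, ∞}.
(a,b)_13: α=0, u≡11; β=1, v≡11 (mod 13); (11|13)=-1, (11|13)=-1; sign (−1)^0·-1^1·-1^0 = -1.
(a,b)_∞: sgn(-11)=−, sgn(-2730)=−, so -1.
(a,b)_5: α=0, u≡1; β=3, v≡4 (mod 5); (1|5)=+1, (4|5)=+1; sign (−1)^0·+1^3·+1^0 = +1.
(a,b)_7: α=2, u≡6; β=-1, v≡4 (mod 7); (6|7)=-1, (4|7)=+1; sign (−1)^0·-1^-1·+1^2 = -1.
(a,b)_19: α=0, u≡3; β=2, v≡1 (mod 19); (3|19)=-1, (1|19)=+1; sign (−1)^0·-1^2·+1^0 = +1.
(a,b)_2: α=-6, β=11; u≡5, v≡3 (mod 8); ε(u)ε(v)=0·1, αω(v)=-6·1, βω(u)=11·1; sum ≡ 1  ⇒  -1.
(a,b)_17: α=0, u≡3; β=-2, v≡3 (mod 17); (3|17)=-1, (3|17)=-1; sign (−1)^0·-1^-2·-1^0 = +1.
(a,b)_3: α=-2, u≡1; β=-5, v≡2 (mod 3); (1|3)=+1, (2|3)=-1; sign (−1)^0·+1^-5·-1^-2 = +1.
(a,b)_11: α=-1, u≡7; β=0, v≡1 (mod 11); (7|11)=-1, (1|11)=+1; sign (−1)^0·-1^0·+1^-1 = +1.
(-11, -2730 / ℚ) ramifies at {2, 7, 13, ∞}: a division algebra.

[2, 7, 13, inf]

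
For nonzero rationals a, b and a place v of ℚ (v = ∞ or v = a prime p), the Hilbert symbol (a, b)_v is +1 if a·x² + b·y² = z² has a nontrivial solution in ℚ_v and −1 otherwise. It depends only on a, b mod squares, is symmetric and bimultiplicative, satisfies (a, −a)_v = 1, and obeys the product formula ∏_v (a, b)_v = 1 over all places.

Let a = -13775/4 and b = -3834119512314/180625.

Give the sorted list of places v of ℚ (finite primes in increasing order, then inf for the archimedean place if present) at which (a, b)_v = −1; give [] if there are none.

Mod squares: a ≡ -551, b ≡ -15834. Check v ∈ {∞, 2, 3, 5, 7, 13, 17, 19, 29}.
v=13: a=13^0·(≡11), b=13^3·(≡10) mod 13; (11|13)=-1, (10|13)=+1; (−1)^{0·3·6}·(-1)^3·(+1)^0 = -1.
v=∞: -551 < 0 and -15834 < 0  ⇒  (a,b)_∞ = -1.
v=19: a=19^1·(≡4), b=19^2·(≡13) mod 19; (4|19)=+1, (13|19)=-1; (−1)^{1·2·9}·(+1)^2·(-1)^1 = -1.
v=5: a=5^2·(≡1), b=5^-4·(≡4) mod 5; (1|5)=+1, (4|5)=+1; (−1)^{2·-4·2}·(+1)^-4·(+1)^2 = +1.
v=29: a=29^1·(≡19), b=29^1·(≡13) mod 29; (19|29)=-1, (13|29)=+1; (−1)^{1·1·14}·(-1)^1·(+1)^1 = -1.
v=2: v_2(a)=-2, v_2(b)=1; units ≡ 1, 3 (mod 8); ε·ε+αω+βω = 0·1+-2·1+1·0 ≡ 0  ⇒  (a,b)_2 = +1.
v=17: a=17^0·(≡3), b=17^-2·(≡12) mod 17; (3|17)=-1, (12|17)=-1; (−1)^{0·-2·8}·(-1)^-2·(-1)^0 = +1.
v=7: a=7^0·(≡2), b=7^3·(≡3) mod 7; (2|7)=+1, (3|7)=-1; (−1)^{0·3·3}·(+1)^3·(-1)^0 = +1.
v=3: a=3^0·(≡1), b=3^5·(≡2) mod 3; (1|3)=+1, (2|3)=-1; (−1)^{0·5·1}·(+1)^5·(-1)^0 = +1.
|Ram(-551, -15834)| = 4, even; anisotropic at {13, 19, 29, ∞}.

[13, 19, 29, inf]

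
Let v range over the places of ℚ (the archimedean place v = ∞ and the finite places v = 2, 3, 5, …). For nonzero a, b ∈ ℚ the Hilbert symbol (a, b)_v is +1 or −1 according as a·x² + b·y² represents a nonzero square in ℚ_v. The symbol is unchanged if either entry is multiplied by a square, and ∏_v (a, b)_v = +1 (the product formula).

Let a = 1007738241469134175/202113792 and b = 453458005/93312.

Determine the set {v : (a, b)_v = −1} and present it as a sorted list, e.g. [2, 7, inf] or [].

[2, 3, 11, 13]

(a, b) ≡ (21, 10010) mod (ℚ^×)²; places V = {2, 3, 5, 7, 11, 13, 19, 41, 43, ∞}.
(a,b)_41: α=2, u≡36; β=0, v≡17 (mod 41); (36|41)=+1, (17|41)=-1; sign (−1)^0·+1^0·-1^2 = +1.
(a,b)_7: α=3, u≡6; β=3, v≡4 (mod 7); (6|7)=-1, (4|7)=+1; sign (−1)^1·-1^3·+1^3 = +1.
(a,b)_43: α=4, u≡11; β=2, v≡8 (mod 43); (11|43)=+1, (8|43)=-1; sign (−1)^0·+1^2·-1^4 = +1.
(a,b)_3: α=-7, u≡1; β=-6, v≡2 (mod 3); (1|3)=+1, (2|3)=-1; sign (−1)^0·+1^-6·-1^-7 = -1.
(a,b)_∞: sgn(21)=+, sgn(10010)=+, so +1.
(a,b)_13: α=2, u≡6; β=1, v≡10 (mod 13); (6|13)=-1, (10|13)=+1; sign (−1)^0·-1^1·+1^2 = -1.
(a,b)_11: α=2, u≡7; β=1, v≡2 (mod 11); (7|11)=-1, (2|11)=-1; sign (−1)^0·-1^1·-1^2 = -1.
(a,b)_2: α=-8, β=-7; u≡5, v≡5 (mod 8); ε(u)ε(v)=0·0, αω(v)=-8·1, βω(u)=-7·1; sum ≡ 1  ⇒  -1.
(a,b)_5: α=2, u≡1; β=1, v≡3 (mod 5); (1|5)=+1, (3|5)=-1; sign (−1)^0·+1^1·-1^2 = +1.
(a,b)_19: α=-2, u≡8; β=0, v≡5 (mod 19); (8|19)=-1, (5|19)=+1; sign (−1)^0·-1^0·+1^-2 = +1.
Ram(21, 10010) = {2, 3, 11, 13}; no ℚ_2-point on the conic.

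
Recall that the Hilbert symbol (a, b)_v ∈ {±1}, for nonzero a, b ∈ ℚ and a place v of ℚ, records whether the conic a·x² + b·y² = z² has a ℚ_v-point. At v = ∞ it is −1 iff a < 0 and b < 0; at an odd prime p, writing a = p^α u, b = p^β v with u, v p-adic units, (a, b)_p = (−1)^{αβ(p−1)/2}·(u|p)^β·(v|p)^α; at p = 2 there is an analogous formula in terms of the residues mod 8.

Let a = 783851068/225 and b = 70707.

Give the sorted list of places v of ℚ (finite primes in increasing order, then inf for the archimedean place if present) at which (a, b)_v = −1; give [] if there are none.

(a, b) ≡ (7, 1443) mod (ℚ^×)²; places V = {2, 3, 5, 7, 11, 13, 37, ∞}.
(a,b)_13: α=2, u≡8; β=1, v≡5 (mod 13); (8|13)=-1, (5|13)=-1; sign (−1)^0·-1^1·-1^2 = -1.
(a,b)_∞: sgn(7)=+, sgn(1443)=+, so +1.
(a,b)_2: α=2, β=0; u≡7, v≡3 (mod 8); ε(u)ε(v)=1·1, αω(v)=2·1, βω(u)=0·0; sum ≡ 1  ⇒  -1.
(a,b)_11: α=2, u≡2; β=0, v≡10 (mod 11); (2|11)=-1, (10|11)=-1; sign (−1)^0·-1^0·-1^2 = +1.
(a,b)_7: α=1, u≡4; β=2, v≡1 (mod 7); (4|7)=+1, (1|7)=+1; sign (−1)^0·+1^2·+1^1 = +1.
(a,b)_37: α=2, u≡36; β=1, v≡24 (mod 37); (36|37)=+1, (24|37)=-1; sign (−1)^0·+1^1·-1^2 = +1.
(a,b)_3: α=-2, u≡1; β=1, v≡1 (mod 3); (1|3)=+1, (1|3)=+1; sign (−1)^0·+1^1·+1^-2 = +1.
(a,b)_5: α=-2, u≡2; β=0, v≡2 (mod 5); (2|5)=-1, (2|5)=-1; sign (−1)^0·-1^0·-1^-2 = +1.
Ram(7, 1443) = {2, 13}; no ℚ_2-point on the conic.

[2, 13]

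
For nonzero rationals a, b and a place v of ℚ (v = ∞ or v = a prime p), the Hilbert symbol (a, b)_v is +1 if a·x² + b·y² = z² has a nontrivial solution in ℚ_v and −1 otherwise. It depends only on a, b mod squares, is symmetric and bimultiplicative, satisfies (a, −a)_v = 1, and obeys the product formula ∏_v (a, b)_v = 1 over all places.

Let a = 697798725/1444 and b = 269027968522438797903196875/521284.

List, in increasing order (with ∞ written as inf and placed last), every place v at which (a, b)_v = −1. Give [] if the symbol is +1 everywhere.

[13, 23]

Mod squares: a ≡ 33189, b ≡ 435. Check v ∈ {∞, 2, 3, 5, 7, 13, 19, 23, 29, 37}.
v=5: a=5^2·(≡1), b=5^5·(≡2) mod 5; (1|5)=+1, (2|5)=-1; (−1)^{2·5·2}·(+1)^5·(-1)^2 = +1.
v=29: a=29^2·(≡28), b=29^5·(≡3) mod 29; (28|29)=+1, (3|29)=-1; (−1)^{2·5·14}·(+1)^5·(-1)^2 = +1.
v=23: a=23^1·(≡22), b=23^4·(≡20) mod 23; (22|23)=-1, (20|23)=-1; (−1)^{1·4·11}·(-1)^4·(-1)^1 = -1.
v=37: a=37^1·(≡7), b=37^2·(≡27) mod 37; (7|37)=+1, (27|37)=+1; (−1)^{1·2·18}·(+1)^2·(+1)^1 = +1.
v=7: a=7^0·(≡4), b=7^4·(≡4) mod 7; (4|7)=+1, (4|7)=+1; (−1)^{0·4·3}·(+1)^4·(+1)^0 = +1.
v=2: v_2(a)=-2, v_2(b)=-2; units ≡ 5, 3 (mod 8); ε·ε+αω+βω = 0·1+-2·1+-2·1 ≡ 0  ⇒  (a,b)_2 = +1.
v=3: a=3^1·(≡2), b=3^3·(≡1) mod 3; (2|3)=-1, (1|3)=+1; (−1)^{1·3·1}·(-1)^3·(+1)^1 = +1.
v=13: a=13^1·(≡7), b=13^2·(≡5) mod 13; (7|13)=-1, (5|13)=-1; (−1)^{1·2·6}·(-1)^2·(-1)^1 = -1.
v=∞: 33189 > 0 and 435 > 0  ⇒  (a,b)_∞ = +1.
v=19: a=19^-2·(≡8), b=19^-4·(≡17) mod 19; (8|19)=-1, (17|19)=+1; (−1)^{-2·-4·9}·(-1)^-4·(+1)^-2 = +1.
(33189, 435 / ℚ) ramifies at {13, 23}: a division algebra.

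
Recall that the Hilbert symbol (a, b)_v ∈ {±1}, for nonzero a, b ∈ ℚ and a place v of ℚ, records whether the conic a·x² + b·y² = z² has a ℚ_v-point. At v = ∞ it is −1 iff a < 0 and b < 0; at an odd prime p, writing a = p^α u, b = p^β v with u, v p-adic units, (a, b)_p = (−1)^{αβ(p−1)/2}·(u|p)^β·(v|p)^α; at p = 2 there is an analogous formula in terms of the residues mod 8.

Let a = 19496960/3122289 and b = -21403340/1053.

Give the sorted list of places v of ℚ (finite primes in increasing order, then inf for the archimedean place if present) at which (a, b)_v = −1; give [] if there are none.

[5, 13]

(a, b) ≡ (1190, -455) mod (ℚ^×)²; places V = {2, 3, 5, 7, 13, 17, 19, 23, 31, ∞}.
(a,b)_5: α=1, u≡3; β=1, v≡4 (mod 5); (3|5)=-1, (4|5)=+1; sign (−1)^0·-1^1·+1^1 = -1.
(a,b)_2: α=15, β=2; u≡3, v≡1 (mod 8); ε(u)ε(v)=1·0, αω(v)=15·0, βω(u)=2·1; sum ≡ 0  ⇒  +1.
(a,b)_23: α=0, u≡20; β=2, v≡19 (mod 23); (20|23)=-1, (19|23)=-1; sign (−1)^0·-1^2·-1^0 = +1.
(a,b)_19: α=-2, u≡18; β=0, v≡1 (mod 19); (18|19)=-1, (1|19)=+1; sign (−1)^0·-1^0·+1^-2 = +1.
(a,b)_17: α=1, u≡9; β=2, v≡8 (mod 17); (9|17)=+1, (8|17)=+1; sign (−1)^0·+1^2·+1^1 = +1.
(a,b)_3: α=-2, u≡2; β=-4, v≡1 (mod 3); (2|3)=-1, (1|3)=+1; sign (−1)^0·-1^-4·+1^-2 = +1.
(a,b)_7: α=1, u≡4; β=1, v≡5 (mod 7); (4|7)=+1, (5|7)=-1; sign (−1)^1·+1^1·-1^1 = +1.
(a,b)_∞: sgn(1190)=+, sgn(-455)=−, so +1.
(a,b)_13: α=0, u≡2; β=-1, v≡1 (mod 13); (2|13)=-1, (1|13)=+1; sign (−1)^0·-1^-1·+1^0 = -1.
(a,b)_31: α=-2, u≡30; β=0, v≡10 (mod 31); (30|31)=-1, (10|31)=+1; sign (−1)^0·-1^0·+1^-2 = +1.
Ram(1190, -455) = {5, 13}; no ℚ_5-point on the conic.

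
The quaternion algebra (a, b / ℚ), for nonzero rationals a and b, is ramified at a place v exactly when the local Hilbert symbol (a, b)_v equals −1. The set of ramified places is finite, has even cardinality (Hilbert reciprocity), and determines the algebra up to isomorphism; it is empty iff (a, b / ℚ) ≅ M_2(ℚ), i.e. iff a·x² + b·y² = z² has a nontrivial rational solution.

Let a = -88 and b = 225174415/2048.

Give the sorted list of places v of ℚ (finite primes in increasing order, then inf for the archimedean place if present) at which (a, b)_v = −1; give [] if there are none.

[2, 5, 11, 37]

Mod squares: a ≡ -22, b ≡ 203870. Check v ∈ {∞, 2, 5, 11, 19, 29, 37, 47}.
v=11: a=11^1·(≡3), b=11^0·(≡2) mod 11; (3|11)=+1, (2|11)=-1; (−1)^{1·0·5}·(+1)^0·(-1)^1 = -1.
v=2: v_2(a)=3, v_2(b)=-11; units ≡ 5, 7 (mod 8); ε·ε+αω+βω = 0·1+3·0+-11·1 ≡ 1  ⇒  (a,b)_2 = -1.
v=5: a=5^0·(≡2), b=5^1·(≡1) mod 5; (2|5)=-1, (1|5)=+1; (−1)^{0·1·2}·(-1)^1·(+1)^0 = -1.
v=19: a=19^0·(≡7), b=19^1·(≡15) mod 19; (7|19)=+1, (15|19)=-1; (−1)^{0·1·9}·(+1)^1·(-1)^0 = +1.
v=∞: -22 < 0 and 203870 > 0  ⇒  (a,b)_∞ = +1.
v=29: a=29^0·(≡28), b=29^1·(≡21) mod 29; (28|29)=+1, (21|29)=-1; (−1)^{0·1·14}·(+1)^1·(-1)^0 = +1.
v=47: a=47^0·(≡6), b=47^2·(≡38) mod 47; (6|47)=+1, (38|47)=-1; (−1)^{0·2·23}·(+1)^2·(-1)^0 = +1.
v=37: a=37^0·(≡23), b=37^1·(≡34) mod 37; (23|37)=-1, (34|37)=+1; (−1)^{0·1·18}·(-1)^1·(+1)^0 = -1.
Ram(-22, 203870) = {2, 5, 11, 37}; no ℚ_2-point on the conic.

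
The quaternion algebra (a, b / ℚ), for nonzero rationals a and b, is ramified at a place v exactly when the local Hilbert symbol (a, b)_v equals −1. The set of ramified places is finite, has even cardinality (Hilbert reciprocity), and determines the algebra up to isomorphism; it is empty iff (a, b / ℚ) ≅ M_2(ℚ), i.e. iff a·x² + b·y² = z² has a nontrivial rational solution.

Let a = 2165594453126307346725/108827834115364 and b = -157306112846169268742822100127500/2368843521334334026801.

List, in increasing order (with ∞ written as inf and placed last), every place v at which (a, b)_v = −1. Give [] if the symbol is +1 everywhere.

(a, b) ≡ (29, -11339) mod (ℚ^×)²; places V = {2, 3, 5, 7, 13, 17, 23, 29, 31, 43, 47, ∞}.
(a,b)_31: α=-2, u≡24; β=-4, v≡10 (mod 31); (24|31)=-1, (10|31)=+1; sign (−1)^0·-1^-4·+1^-2 = +1.
(a,b)_7: α=-2, u≡1; β=-4, v≡2 (mod 7); (1|7)=+1, (2|7)=+1; sign (−1)^0·+1^-4·+1^-2 = +1.
(a,b)_17: α=2, u≡7; β=3, v≡8 (mod 17); (7|17)=-1, (8|17)=+1; sign (−1)^0·-1^3·+1^2 = -1.
(a,b)_13: α=-2, u≡9; β=-2, v≡12 (mod 13); (9|13)=+1, (12|13)=+1; sign (−1)^0·+1^-2·+1^-2 = +1.
(a,b)_43: α=-4, u≡34; β=-6, v≡36 (mod 43); (34|43)=-1, (36|43)=+1; sign (−1)^0·-1^-6·+1^-4 = +1.
(a,b)_5: α=2, u≡1; β=4, v≡1 (mod 5); (1|5)=+1, (1|5)=+1; sign (−1)^0·+1^4·+1^2 = +1.
(a,b)_23: α=4, u≡1; β=5, v≡4 (mod 23); (1|23)=+1, (4|23)=+1; sign (−1)^0·+1^5·+1^4 = +1.
(a,b)_∞: sgn(29)=+, sgn(-11339)=−, so +1.
(a,b)_3: α=2, u≡2; β=2, v≡1 (mod 3); (2|3)=-1, (1|3)=+1; sign (−1)^0·-1^2·+1^2 = +1.
(a,b)_47: α=4, u≡10; β=6, v≡10 (mod 47); (10|47)=-1, (10|47)=-1; sign (−1)^0·-1^6·-1^4 = +1.
(a,b)_2: α=-2, β=2; u≡5, v≡5 (mod 8); ε(u)ε(v)=0·0, αω(v)=-2·1, βω(u)=2·1; sum ≡ 0  ⇒  +1.
(a,b)_29: α=3, u≡23; β=5, v≡19 (mod 29); (23|29)=+1, (19|29)=-1; sign (−1)^0·+1^5·-1^3 = -1.
Ram(29, -11339) = {17, 29}; no ℚ_17-point on the conic.

[17, 29]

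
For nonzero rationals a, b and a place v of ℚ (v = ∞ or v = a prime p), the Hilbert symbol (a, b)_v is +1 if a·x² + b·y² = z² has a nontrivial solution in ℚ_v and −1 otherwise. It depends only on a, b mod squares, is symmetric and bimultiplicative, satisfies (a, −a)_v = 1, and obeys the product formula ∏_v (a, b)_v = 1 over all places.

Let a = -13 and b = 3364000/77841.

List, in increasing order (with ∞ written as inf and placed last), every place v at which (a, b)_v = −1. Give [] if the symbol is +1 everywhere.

Mod squares: a ≡ -13, b ≡ 10. Check v ∈ {∞, 2, 3, 5, 13, 29, 31}.
v=13: a=13^1·(≡12), b=13^0·(≡12) mod 13; (12|13)=+1, (12|13)=+1; (−1)^{1·0·6}·(+1)^0·(+1)^1 = +1.
v=5: a=5^0·(≡2), b=5^3·(≡2) mod 5; (2|5)=-1, (2|5)=-1; (−1)^{0·3·2}·(-1)^3·(-1)^0 = -1.
v=2: v_2(a)=0, v_2(b)=5; units ≡ 3, 5 (mod 8); ε·ε+αω+βω = 1·0+0·1+5·1 ≡ 1  ⇒  (a,b)_2 = -1.
v=∞: -13 < 0 and 10 > 0  ⇒  (a,b)_∞ = +1.
v=31: a=31^0·(≡18), b=31^-2·(≡10) mod 31; (18|31)=+1, (10|31)=+1; (−1)^{0·-2·15}·(+1)^-2·(+1)^0 = +1.
v=29: a=29^0·(≡16), b=29^2·(≡17) mod 29; (16|29)=+1, (17|29)=-1; (−1)^{0·2·14}·(+1)^2·(-1)^0 = +1.
v=3: a=3^0·(≡2), b=3^-4·(≡1) mod 3; (2|3)=-1, (1|3)=+1; (−1)^{0·-4·1}·(-1)^-4·(+1)^0 = +1.
(-13, 10 / ℚ) ramifies at {2, 5}: a division algebra.

[2, 5]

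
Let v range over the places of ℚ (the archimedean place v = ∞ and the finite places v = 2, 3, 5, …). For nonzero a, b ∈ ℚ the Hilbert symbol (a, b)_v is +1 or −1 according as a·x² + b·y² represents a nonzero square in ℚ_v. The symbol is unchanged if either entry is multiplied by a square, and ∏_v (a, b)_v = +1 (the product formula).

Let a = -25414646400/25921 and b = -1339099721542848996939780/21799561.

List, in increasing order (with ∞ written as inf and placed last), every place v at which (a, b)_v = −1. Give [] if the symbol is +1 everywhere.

(a, b) ≡ (-14586, -2145) mod (ℚ^×)²; places V = {2, 3, 5, 7, 11, 13, 17, 23, 29, ∞}.
(a,b)_29: α=0, u≡13; β=-2, v≡20 (mod 29); (13|29)=+1, (20|29)=+1; sign (−1)^0·+1^-2·+1^0 = +1.
(a,b)_11: α=3, u≡1; β=11, v≡4 (mod 11); (1|11)=+1, (4|11)=+1; sign (−1)^1·+1^11·+1^3 = -1.
(a,b)_13: α=1, u≡1; β=5, v≡3 (mod 13); (1|13)=+1, (3|13)=+1; sign (−1)^0·+1^5·+1^1 = +1.
(a,b)_17: α=1, u≡4; β=2, v≡10 (mod 17); (4|17)=+1, (10|17)=-1; sign (−1)^0·+1^2·-1^1 = -1.
(a,b)_7: α=-2, u≡1; β=-2, v≡4 (mod 7); (1|7)=+1, (4|7)=+1; sign (−1)^0·+1^-2·+1^-2 = +1.
(a,b)_∞: sgn(-14586)=−, sgn(-2145)=−, so -1.
(a,b)_23: α=-2, u≡7; β=-2, v≡15 (mod 23); (7|23)=-1, (15|23)=-1; sign (−1)^0·-1^-2·-1^-2 = +1.
(a,b)_5: α=2, u≡4; β=1, v≡4 (mod 5); (4|5)=+1, (4|5)=+1; sign (−1)^0·+1^1·+1^2 = +1.
(a,b)_3: α=3, u≡1; β=7, v≡2 (mod 3); (1|3)=+1, (2|3)=-1; sign (−1)^1·+1^7·-1^3 = +1.
(a,b)_2: α=7, β=2; u≡3, v≡7 (mod 8); ε(u)ε(v)=1·1, αω(v)=7·0, βω(u)=2·1; sum ≡ 1  ⇒  -1.
|Ram(-14586, -2145)| = 4, even; anisotropic at {2, 11, 17, ∞}.

[2, 11, 17, inf]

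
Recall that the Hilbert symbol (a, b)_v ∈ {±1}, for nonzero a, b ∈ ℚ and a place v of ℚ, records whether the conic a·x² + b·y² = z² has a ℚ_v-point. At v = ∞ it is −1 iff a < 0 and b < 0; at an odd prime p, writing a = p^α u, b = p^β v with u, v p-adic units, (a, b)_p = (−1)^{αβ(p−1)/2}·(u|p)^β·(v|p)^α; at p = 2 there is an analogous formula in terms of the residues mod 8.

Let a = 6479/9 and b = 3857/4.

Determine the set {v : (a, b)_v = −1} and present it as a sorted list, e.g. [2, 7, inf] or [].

(a, b) ≡ (6479, 3857) mod (ℚ^×)²; places V = {2, 3, 7, 11, 19, 29, 31, ∞}.
(a,b)_2: α=0, β=-2; u≡7, v≡1 (mod 8); ε(u)ε(v)=1·0, αω(v)=0·0, βω(u)=-2·0; sum ≡ 0  ⇒  +1.
(a,b)_29: α=0, u≡11; β=1, v≡26 (mod 29); (11|29)=-1, (26|29)=-1; sign (−1)^0·-1^1·-1^0 = -1.
(a,b)_3: α=-2, u≡2; β=0, v≡2 (mod 3); (2|3)=-1, (2|3)=-1; sign (−1)^0·-1^0·-1^-2 = +1.
(a,b)_19: α=1, u≡2; β=1, v≡8 (mod 19); (2|19)=-1, (8|19)=-1; sign (−1)^1·-1^1·-1^1 = -1.
(a,b)_∞: sgn(6479)=+, sgn(3857)=+, so +1.
(a,b)_7: α=0, u≡2; β=1, v≡3 (mod 7); (2|7)=+1, (3|7)=-1; sign (−1)^0·+1^1·-1^0 = +1.
(a,b)_11: α=1, u≡8; β=0, v≡10 (mod 11); (8|11)=-1, (10|11)=-1; sign (−1)^0·-1^0·-1^1 = -1.
(a,b)_31: α=1, u≡6; β=0, v≡11 (mod 31); (6|31)=-1, (11|31)=-1; sign (−1)^0·-1^0·-1^1 = -1.
(6479, 3857 / ℚ) ramifies at {11, 19, 29, 31}: a division algebra.

[11, 19, 29, 31]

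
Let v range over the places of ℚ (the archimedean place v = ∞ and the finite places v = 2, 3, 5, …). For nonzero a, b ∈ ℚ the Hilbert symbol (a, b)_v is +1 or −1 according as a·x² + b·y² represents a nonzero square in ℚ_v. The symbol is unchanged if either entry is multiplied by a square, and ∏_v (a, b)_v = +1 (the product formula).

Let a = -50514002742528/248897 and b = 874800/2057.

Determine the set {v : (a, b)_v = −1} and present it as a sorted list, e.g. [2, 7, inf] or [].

[2, 17]

(a, b) ≡ (-221, 51) mod (ℚ^×)²; places V = {2, 3, 5, 11, 13, 17, ∞}.
(a,b)_5: α=0, u≡1; β=2, v≡1 (mod 5); (1|5)=+1, (1|5)=+1; sign (−1)^0·+1^2·+1^0 = +1.
(a,b)_2: α=8, β=4; u≡3, v≡3 (mod 8); ε(u)ε(v)=1·1, αω(v)=8·1, βω(u)=4·1; sum ≡ 1  ⇒  -1.
(a,b)_∞: sgn(-221)=−, sgn(51)=+, so +1.
(a,b)_17: α=-1, u≡4; β=-1, v≡7 (mod 17); (4|17)=+1, (7|17)=-1; sign (−1)^0·+1^-1·-1^-1 = -1.
(a,b)_13: α=5, u≡9; β=0, v≡10 (mod 13); (9|13)=+1, (10|13)=+1; sign (−1)^0·+1^0·+1^5 = +1.
(a,b)_11: α=-4, u≡10; β=-2, v≡6 (mod 11); (10|11)=-1, (6|11)=-1; sign (−1)^0·-1^-2·-1^-4 = +1.
(a,b)_3: α=12, u≡1; β=7, v≡2 (mod 3); (1|3)=+1, (2|3)=-1; sign (−1)^0·+1^7·-1^12 = +1.
|Ram(-221, 51)| = 2, even; anisotropic at {2, 17}.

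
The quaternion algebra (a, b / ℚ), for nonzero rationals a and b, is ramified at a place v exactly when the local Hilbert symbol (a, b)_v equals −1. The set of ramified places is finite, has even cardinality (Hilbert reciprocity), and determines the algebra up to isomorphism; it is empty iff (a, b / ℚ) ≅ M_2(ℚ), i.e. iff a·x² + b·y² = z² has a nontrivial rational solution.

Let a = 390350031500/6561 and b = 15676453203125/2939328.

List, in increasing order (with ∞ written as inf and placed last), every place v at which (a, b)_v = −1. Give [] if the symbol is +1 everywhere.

(a, b) ≡ (24035, 115115) mod (ℚ^×)²; places V = {2, 3, 5, 7, 11, 13, 19, 23, 31, ∞}.
(a,b)_5: α=3, u≡2; β=7, v≡2 (mod 5); (2|5)=-1, (2|5)=-1; sign (−1)^0·-1^7·-1^3 = +1.
(a,b)_2: α=2, β=-6; u≡3, v≡3 (mod 8); ε(u)ε(v)=1·1, αω(v)=2·1, βω(u)=-6·1; sum ≡ 1  ⇒  -1.
(a,b)_19: α=1, u≡1; β=2, v≡14 (mod 19); (1|19)=+1, (14|19)=-1; sign (−1)^0·+1^2·-1^1 = -1.
(a,b)_31: α=2, u≡18; β=0, v≡15 (mod 31); (18|31)=+1, (15|31)=-1; sign (−1)^0·+1^0·-1^2 = +1.
(a,b)_13: α=2, u≡2; β=3, v≡6 (mod 13); (2|13)=-1, (6|13)=-1; sign (−1)^0·-1^3·-1^2 = -1.
(a,b)_11: α=1, u≡7; β=1, v≡1 (mod 11); (7|11)=-1, (1|11)=+1; sign (−1)^1·-1^1·+1^1 = +1.
(a,b)_23: α=1, u≡11; β=1, v≡15 (mod 23); (11|23)=-1, (15|23)=-1; sign (−1)^1·-1^1·-1^1 = -1.
(a,b)_7: α=0, u≡1; β=-1, v≡4 (mod 7); (1|7)=+1, (4|7)=+1; sign (−1)^0·+1^-1·+1^0 = +1.
(a,b)_3: α=-8, u≡2; β=-8, v≡2 (mod 3); (2|3)=-1, (2|3)=-1; sign (−1)^0·-1^-8·-1^-8 = +1.
(a,b)_∞: sgn(24035)=+, sgn(115115)=+, so +1.
Ram(24035, 115115) = {2, 13, 19, 23}; no ℚ_2-point on the conic.

[2, 13, 19, 23]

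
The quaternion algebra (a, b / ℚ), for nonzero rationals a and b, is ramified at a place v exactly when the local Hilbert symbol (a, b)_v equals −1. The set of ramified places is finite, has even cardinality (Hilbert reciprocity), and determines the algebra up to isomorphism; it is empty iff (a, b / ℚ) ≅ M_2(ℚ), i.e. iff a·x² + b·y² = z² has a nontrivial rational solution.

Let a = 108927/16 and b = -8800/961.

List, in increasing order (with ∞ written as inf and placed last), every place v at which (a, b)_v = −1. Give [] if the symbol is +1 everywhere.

[]

Mod squares: a ≡ 247, b ≡ -22. Check v ∈ {∞, 2, 3, 5, 7, 11, 13, 19, 31}.
v=19: a=19^1·(≡8), b=19^0·(≡17) mod 19; (8|19)=-1, (17|19)=+1; (−1)^{1·0·9}·(-1)^0·(+1)^1 = +1.
v=3: a=3^2·(≡1), b=3^0·(≡2) mod 3; (1|3)=+1, (2|3)=-1; (−1)^{2·0·1}·(+1)^0·(-1)^2 = +1.
v=31: a=31^0·(≡17), b=31^-2·(≡4) mod 31; (17|31)=-1, (4|31)=+1; (−1)^{0·-2·15}·(-1)^-2·(+1)^0 = +1.
v=13: a=13^1·(≡11), b=13^0·(≡12) mod 13; (11|13)=-1, (12|13)=+1; (−1)^{1·0·6}·(-1)^0·(+1)^1 = +1.
v=5: a=5^0·(≡2), b=5^2·(≡3) mod 5; (2|5)=-1, (3|5)=-1; (−1)^{0·2·2}·(-1)^2·(-1)^0 = +1.
v=2: v_2(a)=-4, v_2(b)=5; units ≡ 7, 5 (mod 8); ε·ε+αω+βω = 1·0+-4·1+5·0 ≡ 0  ⇒  (a,b)_2 = +1.
v=11: a=11^0·(≡1), b=11^1·(≡9) mod 11; (1|11)=+1, (9|11)=+1; (−1)^{0·1·5}·(+1)^1·(+1)^0 = +1.
v=7: a=7^2·(≡2), b=7^0·(≡3) mod 7; (2|7)=+1, (3|7)=-1; (−1)^{2·0·3}·(+1)^0·(-1)^2 = +1.
v=∞: 247 > 0 and -22 < 0  ⇒  (a,b)_∞ = +1.
Every local symbol is +1, so the conic 247·x² + -22·y² = z² has ℚ_v-points for all v and hence a ℚ-point; (a, b / ℚ) ≅ M_2(ℚ).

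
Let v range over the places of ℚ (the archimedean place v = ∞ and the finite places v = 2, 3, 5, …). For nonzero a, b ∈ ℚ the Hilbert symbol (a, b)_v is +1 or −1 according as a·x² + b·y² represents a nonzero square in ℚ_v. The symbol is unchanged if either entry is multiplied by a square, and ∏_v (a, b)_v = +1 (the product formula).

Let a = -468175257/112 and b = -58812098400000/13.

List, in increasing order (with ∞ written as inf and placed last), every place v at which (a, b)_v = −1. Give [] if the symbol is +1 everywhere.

(a, b) ≡ (-24871, -12155) mod (ℚ^×)²; places V = {2, 3, 5, 7, 11, 13, 17, 19, ∞}.
(a,b)_11: α=5, u≡4; β=3, v≡8 (mod 11); (4|11)=+1, (8|11)=-1; sign (−1)^1·+1^3·-1^5 = +1.
(a,b)_5: α=0, u≡4; β=5, v≡4 (mod 5); (4|5)=+1, (4|5)=+1; sign (−1)^0·+1^5·+1^0 = +1.
(a,b)_3: α=2, u≡2; β=2, v≡1 (mod 3); (2|3)=-1, (1|3)=+1; sign (−1)^0·-1^2·+1^2 = +1.
(a,b)_2: α=-4, β=8; u≡1, v≡5 (mod 8); ε(u)ε(v)=0·0, αω(v)=-4·1, βω(u)=8·0; sum ≡ 0  ⇒  +1.
(a,b)_17: α=1, u≡16; β=1, v≡1 (mod 17); (16|17)=+1, (1|17)=+1; sign (−1)^0·+1^1·+1^1 = +1.
(a,b)_7: α=-1, u≡5; β=0, v≡1 (mod 7); (5|7)=-1, (1|7)=+1; sign (−1)^0·-1^0·+1^-1 = +1.
(a,b)_∞: sgn(-24871)=−, sgn(-12155)=−, so -1.
(a,b)_19: α=1, u≡13; β=2, v≡4 (mod 19); (13|19)=-1, (4|19)=+1; sign (−1)^0·-1^2·+1^1 = +1.
(a,b)_13: α=0, u≡6; β=-1, v≡3 (mod 13); (6|13)=-1, (3|13)=+1; sign (−1)^0·-1^-1·+1^0 = -1.
|Ram(-24871, -12155)| = 2, even; anisotropic at {13, ∞}.

[13, inf]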